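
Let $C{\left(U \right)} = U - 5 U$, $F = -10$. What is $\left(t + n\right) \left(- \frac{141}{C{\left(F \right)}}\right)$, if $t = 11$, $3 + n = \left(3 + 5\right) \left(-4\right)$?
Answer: $\frac{423}{5} \approx 84.6$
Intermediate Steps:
$C{\left(U \right)} = - 4 U$
$n = -35$ ($n = -3 + \left(3 + 5\right) \left(-4\right) = -3 + 8 \left(-4\right) = -3 - 32 = -35$)
$\left(t + n\right) \left(- \frac{141}{C{\left(F \right)}}\right) = \left(11 - 35\right) \left(- \frac{141}{\left(-4\right) \left(-10\right)}\right) = - 24 \left(- \frac{141}{40}\right) = - 24 \left(\left(-141\right) \frac{1}{40}\right) = \left(-24\right) \left(- \frac{141}{40}\right) = \frac{423}{5}$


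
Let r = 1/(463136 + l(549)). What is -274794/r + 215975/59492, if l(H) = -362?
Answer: -7565450013717577/59492 ≈ -1.2717e+11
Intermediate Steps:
r = 1/462774 (r = 1/(463136 - 362) = 1/462774 ≈ 2.1609e-6)
-274794/r + 215975/59492 = -274794/1/462774 + 215975/59492 = -274794*462774 + 215975*(1/59492) = -127167518556 + 215975/59492 = -7565450013717577/59492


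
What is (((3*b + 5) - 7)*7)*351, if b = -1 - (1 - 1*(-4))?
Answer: -49140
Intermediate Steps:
b = -6 (b = -1 - (1 + 4) = -1 - 1*5 = -1 - 5 = -6)
(((3*b + 5) - 7)*7)*351 = (((3*(-6) + 5) - 7)*7)*351 = (((-18 + 5) - 7)*7)*351 = ((-13 - 7)*7)*351 = -20*7*351 = -140*351 = -49140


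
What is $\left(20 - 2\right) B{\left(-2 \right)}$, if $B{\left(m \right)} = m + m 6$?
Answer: $-252$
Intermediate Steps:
$B{\left(m \right)} = 7 m$ ($B{\left(m \right)} = m + 6 m = 7 m$)
$\left(20 - 2\right) B{\left(-2 \right)} = \left(20 - 2\right) 7 \left(-2\right) = 18 \left(-14\right) = -252$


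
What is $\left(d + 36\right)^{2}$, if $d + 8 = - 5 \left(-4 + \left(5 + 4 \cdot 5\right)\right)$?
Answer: $5929$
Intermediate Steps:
$d = -113$ ($d = -8 - 5 \left(-4 + \left(5 + 4 \cdot 5\right)\right) = -8 - 5 \left(-4 + \left(5 + 20\right)\right) = -8 - 5 \left(-4 + 25\right) = -8 - 105 = -113$)
$\left(d + 36\right)^{2} = \left(-113 + 36\right)^{2} = \left(-77\right)^{2} = 5929$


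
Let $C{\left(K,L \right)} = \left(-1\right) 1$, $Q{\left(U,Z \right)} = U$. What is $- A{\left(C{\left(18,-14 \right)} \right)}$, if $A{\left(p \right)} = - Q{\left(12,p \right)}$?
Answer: $12$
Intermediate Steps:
$C{\left(K,L \right)} = -1$
$A{\left(p \right)} = -12$ ($A{\left(p \right)} = \left(-1\right) 12 = -12$)
$- A{\left(C{\left(18,-14 \right)} \right)} = \left(-1\right) \left(-12\right) = 12$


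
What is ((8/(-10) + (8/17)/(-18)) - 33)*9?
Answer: -25877/85 ≈ -304.44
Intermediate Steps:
((8/(-10) + (8/17)/(-18)) - 33)*9 = ((8*(-⅒) + (8*(1/17))*(-1/18)) - 33)*9 = ((-⅘ + (8/17)*(-1/18)) - 33)*9 = ((-⅘ - 4/153) - 33)*9 = (-632/765 - 33)*9 = -25877/765*9 = -25877/85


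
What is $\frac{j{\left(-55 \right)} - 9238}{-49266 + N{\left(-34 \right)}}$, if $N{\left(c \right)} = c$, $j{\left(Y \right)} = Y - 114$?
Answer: $\frac{9407}{49300} \approx 0.19081$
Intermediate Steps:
$j{\left(Y \right)} = -114 + Y$
$\frac{j{\left(-55 \right)} - 9238}{-49266 + N{\left(-34 \right)}} = \frac{\left(-114 - 55\right) - 9238}{-49266 - 34} = \frac{-169 - 9238}{-49300} = \left(-9407\right) \left(- \frac{1}{49300}\right) = \frac{9407}{49300}$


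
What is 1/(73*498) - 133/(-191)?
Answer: 4835273/6943614 ≈ 0.69636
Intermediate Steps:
1/(73*498) - 133/(-191) = (1/73)*(1/498) - 133*(-1/191) = 1/36354 + 133/191 = 4835273/6943614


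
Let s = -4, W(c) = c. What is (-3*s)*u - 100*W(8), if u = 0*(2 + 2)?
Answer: -800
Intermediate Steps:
u = 0 (u = 0*4 = 0)
(-3*s)*u - 100*W(8) = -3*(-4)*0 - 100*8 = 12*0 - 800 = 0 - 800 = -800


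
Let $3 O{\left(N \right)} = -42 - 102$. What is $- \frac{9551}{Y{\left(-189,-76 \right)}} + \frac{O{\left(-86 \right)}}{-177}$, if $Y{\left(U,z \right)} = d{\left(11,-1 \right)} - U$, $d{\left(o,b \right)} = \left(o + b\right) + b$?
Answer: $- \frac{560341}{11682} \approx -47.966$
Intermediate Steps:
$O{\left(N \right)} = -48$ ($O{\left(N \right)} = \frac{-42 - 102}{3} = \frac{1}{3} \left(-144\right) = -48$)
$d{\left(o,b \right)} = o + 2 b$ ($d{\left(o,b \right)} = \left(b + o\right) + b = o + 2 b$)
$Y{\left(U,z \right)} = 9 - U$ ($Y{\left(U,z \right)} = \left(11 + 2 \left(-1\right)\right) - U = \left(11 - 2\right) - U = 9 - U$)
$- \frac{9551}{Y{\left(-189,-76 \right)}} + \frac{O{\left(-86 \right)}}{-177} = - \frac{9551}{9 - -189} - \frac{48}{-177} = - \frac{9551}{9 + 189} - - \frac{16}{59} = - \frac{9551}{198} + \frac{16}{59} = - \frac{560341}{11682}$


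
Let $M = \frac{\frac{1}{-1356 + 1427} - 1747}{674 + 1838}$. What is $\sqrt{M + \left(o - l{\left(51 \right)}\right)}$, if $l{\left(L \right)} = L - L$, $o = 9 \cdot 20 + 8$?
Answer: $\frac{\sqrt{93094560645}}{22294} \approx 13.686$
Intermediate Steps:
$o = 188$ ($o = 180 + 8 = 188$)
$l{\left(L \right)} = 0$
$M = - \frac{31009}{44588}$ ($M = \frac{\frac{1}{71} - 1747}{2512} = \left(\frac{1}{71} - 1747\right) \frac{1}{2512} = \left(- \frac{124036}{71}\right) \frac{1}{2512} = - \frac{31009}{44588} \approx -0.69546$)
$\sqrt{M + \left(o - l{\left(51 \right)}\right)} = \sqrt{- \frac{31009}{44588} + \left(188 - 0\right)} = \sqrt{- \frac{31009}{44588} + \left(188 + 0\right)} = \sqrt{- \frac{31009}{44588} + 188} = \sqrt{\frac{8351535}{44588}} = \frac{\sqrt{93094560645}}{22294}$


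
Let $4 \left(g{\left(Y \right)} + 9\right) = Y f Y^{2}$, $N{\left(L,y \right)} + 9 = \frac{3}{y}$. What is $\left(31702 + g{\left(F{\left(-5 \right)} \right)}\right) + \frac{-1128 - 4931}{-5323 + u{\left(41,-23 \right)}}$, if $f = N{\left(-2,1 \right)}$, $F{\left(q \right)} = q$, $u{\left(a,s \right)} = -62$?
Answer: $\frac{343365103}{10770} \approx 31882.0$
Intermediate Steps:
$N{\left(L,y \right)} = -9 + \frac{3}{y}$
$f = -6$ ($f = -9 + \frac{3}{1} = -9 + 3 \cdot 1 = -9 + 3 = -6$)
$g{\left(Y \right)} = -9 - \frac{3 Y^{3}}{2}$ ($g{\left(Y \right)} = -9 + \frac{Y \left(-6\right) Y^{2}}{4} = -9 + \frac{- 6 Y Y^{2}}{4} = -9 + \frac{\left(-6\right) Y^{3}}{4} = -9 - \frac{3 Y^{3}}{2}$)
$\left(31702 + g{\left(F{\left(-5 \right)} \right)}\right) + \frac{-1128 - 4931}{-5323 + u{\left(41,-23 \right)}} = \left(31702 - \left(9 + \frac{3 \left(-5\right)^{3}}{2}\right)\right) + \frac{-1128 - 4931}{-5323 - 62} = \left(31702 - - \frac{357}{2}\right) - \frac{6059}{-5385} = \left(31702 + \left(-9 + \frac{375}{2}\right)\right) - - \frac{6059}{5385} = \left(31702 + \frac{357}{2}\right) + \frac{6059}{5385} = \frac{63761}{2} + \frac{6059}{5385} = \frac{343365103}{10770}$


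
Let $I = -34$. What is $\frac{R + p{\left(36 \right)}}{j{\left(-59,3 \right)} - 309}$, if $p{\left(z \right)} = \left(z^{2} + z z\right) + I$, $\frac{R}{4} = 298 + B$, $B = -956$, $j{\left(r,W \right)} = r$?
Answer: $\frac{37}{184} \approx 0.20109$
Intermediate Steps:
$R = -2632$ ($R = 4 \left(298 - 956\right) = 4 \left(-658\right) = -2632$)
$p{\left(z \right)} = -34 + 2 z^{2}$ ($p{\left(z \right)} = \left(z^{2} + z z\right) - 34 = \left(z^{2} + z^{2}\right) - 34 = 2 z^{2} - 34 = -34 + 2 z^{2}$)
$\frac{R + p{\left(36 \right)}}{j{\left(-59,3 \right)} - 309} = \frac{-2632 - \left(34 - 2 \cdot 36^{2}\right)}{-59 - 309} = \frac{-2632 + \left(-34 + 2 \cdot 1296\right)}{-368} = \left(-2632 + \left(-34 + 2592\right)\right) \left(- \frac{1}{368}\right) = \left(-2632 + 2558\right) \left(- \frac{1}{368}\right) = \left(-74\right) \left(- \frac{1}{368}\right) = \frac{37}{184}$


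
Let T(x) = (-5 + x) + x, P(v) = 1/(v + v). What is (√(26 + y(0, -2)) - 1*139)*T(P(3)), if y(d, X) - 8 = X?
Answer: 1946/3 - 56*√2/3 ≈ 622.27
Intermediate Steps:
y(d, X) = 8 + X
P(v) = 1/(2*v)
T(x) = -5 + 2*x
(√(26 + y(0, -2)) - 1*139)*T(P(3)) = (√(26 + (8 - 2)) - 1*139)*(-5 + 2*((½)/3)) = (√(26 + 6) - 139)*(-5 + 2*((½)*(⅓))) = (√32 - 139)*(-5 + 2*(⅙)) = (4*√2 - 139)*(-5 + ⅓) = (-139 + 4*√2)*(-14/3) = 1946/3 - 56*√2/3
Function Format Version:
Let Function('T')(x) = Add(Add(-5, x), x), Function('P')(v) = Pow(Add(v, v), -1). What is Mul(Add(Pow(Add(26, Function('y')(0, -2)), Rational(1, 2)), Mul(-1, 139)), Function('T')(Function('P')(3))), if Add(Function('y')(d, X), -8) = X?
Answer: Add(Rational(1946, 3), Mul(Rational(-56, 3), Pow(2, Rational(1, 2)))) ≈ 622.27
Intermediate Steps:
Function('y')(d, X) = Add(8, X)
Function('P')(v) = Mul(Rational(1, 2), Pow(v, -1)) (Function('P')(v) = Pow(Mul(2, v), -1) = Mul(Rational(1, 2), Pow(v, -1)))
Function('T')(x) = Add(-5, Mul(2, x))
Mul(Add(Pow(Add(26, Function('y')(0, -2)), Rational(1, 2)), Mul(-1, 139)), Function('T')(Function('P')(3))) = Mul(Add(Pow(Add(26, Add(8, -2)), Rational(1, 2)), Mul(-1, 139)), Add(-5, Mul(2, Mul(Rational(1, 2), Pow(3, -1))))) = Mul(Add(Pow(Add(26, 6), Rational(1, 2)), -139), Add(-5, Mul(2, Mul(Rational(1, 2), Rational(1, 3))))) = Mul(Add(Pow(32, Rational(1, 2)), -139), Add(-5, Mul(2, Rational(1, 6)))) = Mul(Add(Mul(4, Pow(2, Rational(1, 2))), -139), Add(-5, Rational(1, 3))) = Mul(Add(-139, Mul(4, Pow(2, Rational(1, 2)))), Rational(-14, 3)) = Add(Rational(1946, 3), Mul(Rational(-56, 3), Pow(2, Rational(1, 2))))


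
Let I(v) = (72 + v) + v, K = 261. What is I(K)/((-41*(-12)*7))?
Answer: 99/574 ≈ 0.17247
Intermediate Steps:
I(v) = 72 + 2*v
I(K)/((-41*(-12)*7)) = (72 + 2*261)/((-41*(-12)*7)) = (72 + 522)/((492*7)) = 594/3444 = 594*(1/3444) = 99/574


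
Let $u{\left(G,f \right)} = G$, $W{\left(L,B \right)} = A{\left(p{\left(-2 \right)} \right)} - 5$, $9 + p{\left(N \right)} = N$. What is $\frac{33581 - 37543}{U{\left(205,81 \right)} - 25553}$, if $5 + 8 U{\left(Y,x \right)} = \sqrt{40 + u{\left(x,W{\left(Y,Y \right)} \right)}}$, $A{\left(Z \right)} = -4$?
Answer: $\frac{15848}{102209} \approx 0.15505$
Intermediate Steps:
$p{\left(N \right)} = -9 + N$
$W{\left(L,B \right)} = -9$ ($W{\left(L,B \right)} = -4 - 5 = -9$)
$U{\left(Y,x \right)} = - \frac{5}{8} + \frac{\sqrt{40 + x}}{8}$
$\frac{33581 - 37543}{U{\left(205,81 \right)} - 25553} = \frac{33581 - 37543}{\left(- \frac{5}{8} + \frac{\sqrt{40 + 81}}{8}\right) - 25553} = - \frac{3962}{\left(- \frac{5}{8} + \frac{\sqrt{121}}{8}\right) - 25553} = - \frac{3962}{\left(- \frac{5}{8} + \frac{1}{8} \cdot 11\right) - 25553} = - \frac{3962}{\left(- \frac{5}{8} + \frac{11}{8}\right) - 25553} = - \frac{3962}{\frac{3}{4} - 25553} = - \frac{3962}{- \frac{102209}{4}} = \left(-3962\right) \left(- \frac{4}{102209}\right) = \frac{15848}{102209}$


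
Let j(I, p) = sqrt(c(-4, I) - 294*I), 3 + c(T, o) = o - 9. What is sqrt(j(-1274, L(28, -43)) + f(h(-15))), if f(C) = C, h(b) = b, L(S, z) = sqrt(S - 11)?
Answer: sqrt(-15 + sqrt(373270)) ≈ 24.412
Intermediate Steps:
c(T, o) = -12 + o (c(T, o) = -3 + (o - 9) = -3 + (-9 + o) = -12 + o)
L(S, z) = sqrt(-11 + S)
j(I, p) = sqrt(-12 - 293*I) (j(I, p) = sqrt((-12 + I) - 294*I) = sqrt(-12 - 293*I))
sqrt(j(-1274, L(28, -43)) + f(h(-15))) = sqrt(sqrt(-12 - 293*(-1274)) - 15) = sqrt(sqrt(-12 + 373282) - 15) = sqrt(sqrt(373270) - 15) = sqrt(-15 + sqrt(373270))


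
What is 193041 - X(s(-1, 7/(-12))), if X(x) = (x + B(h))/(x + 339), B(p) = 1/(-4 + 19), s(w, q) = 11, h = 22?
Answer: 506732542/2625 ≈ 1.9304e+5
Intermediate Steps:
B(p) = 1/15
X(x) = (1/15 + x)/(339 + x) (X(x) = (x + 1/15)/(x + 339) = (1/15 + x)/(339 + x))
193041 - X(s(-1, 7/(-12))) = 193041 - (1/15 + 11)/(339 + 11) = 193041 - 166/(350*15) = 193041 - 1*83/2625 = 193041 - 83/2625 = 506732542/2625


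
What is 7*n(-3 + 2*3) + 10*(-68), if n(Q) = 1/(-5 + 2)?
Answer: -2047/3 ≈ -682.33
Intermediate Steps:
n(Q) = -⅓ (n(Q) = 1/(-3) = -⅓)
7*n(-3 + 2*3) + 10*(-68) = 7*(-⅓) + 10*(-68) = -7/3 - 680 = -2047/3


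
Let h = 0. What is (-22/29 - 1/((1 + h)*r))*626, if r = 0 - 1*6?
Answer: -32239/87 ≈ -370.56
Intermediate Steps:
r = -6 (r = 0 - 6 = -6)
(-22/29 - 1/((1 + h)*r))*626 = (-22/29 - 1/((1 + 0)*(-6)))*626 = (-22*1/29 - 1/(1*(-6)))*626 = (-22/29 - 1/(-6))*626 = (-22/29 - 1*(-⅙))*626 = (-22/29 + ⅙)*626 = -103/174*626 = -32239/87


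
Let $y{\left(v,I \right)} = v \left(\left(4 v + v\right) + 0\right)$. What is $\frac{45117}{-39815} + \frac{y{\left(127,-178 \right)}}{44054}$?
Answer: $\frac{1223296357}{1754010010} \approx 0.69743$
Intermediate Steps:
$y{\left(v,I \right)} = 5 v^{2}$ ($y{\left(v,I \right)} = v \left(5 v + 0\right) = v 5 v = 5 v^{2}$)
$\frac{45117}{-39815} + \frac{y{\left(127,-178 \right)}}{44054} = \frac{45117}{-39815} + \frac{5 \cdot 127^{2}}{44054} = 45117 \left(- \frac{1}{39815}\right) + 5 \cdot 16129 \cdot \frac{1}{44054} = - \frac{45117}{39815} + 80645 \cdot \frac{1}{44054} = - \frac{45117}{39815} + \frac{80645}{44054} = \frac{1223296357}{1754010010}$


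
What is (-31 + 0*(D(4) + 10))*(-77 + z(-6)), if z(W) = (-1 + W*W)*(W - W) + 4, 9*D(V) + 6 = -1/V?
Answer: 2263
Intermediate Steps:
D(V) = -2/3 - 1/(9*V) (D(V) = -2/3 + (-1/V)/9 = -2/3 - 1/(9*V))
z(W) = 4 (z(W) = (-1 + W**2)*0 + 4 = 0 + 4 = 4)
(-31 + 0*(D(4) + 10))*(-77 + z(-6)) = (-31 + 0*((1/9)*(-1 - 6*4)/4 + 10))*(-77 + 4) = (-31 + 0*((1/9)*(1/4)*(-1 - 24) + 10))*(-73) = (-31 + 0*((1/9)*(1/4)*(-25) + 10))*(-73) = (-31 + 0*(-25/36 + 10))*(-73) = (-31 + 0*(335/36))*(-73) = (-31 + 0)*(-73) = -31*(-73) = 2263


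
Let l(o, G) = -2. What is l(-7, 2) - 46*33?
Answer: -1520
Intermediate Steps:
l(-7, 2) - 46*33 = -2 - 46*33 = -2 - 1518 = -1520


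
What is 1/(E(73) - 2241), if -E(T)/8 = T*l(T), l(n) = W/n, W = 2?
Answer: -1/2257 ≈ -0.00044307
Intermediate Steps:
l(n) = 2/n
E(T) = -16 (E(T) = -8*T*2/T = -8*2 = -16)
1/(E(73) - 2241) = 1/(-16 - 2241) = 1/(-2257) = -1/2257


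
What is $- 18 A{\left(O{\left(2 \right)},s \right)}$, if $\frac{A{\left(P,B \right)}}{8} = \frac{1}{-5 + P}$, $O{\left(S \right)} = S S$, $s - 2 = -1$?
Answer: $144$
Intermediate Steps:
$s = 1$ ($s = 2 - 1 = 1$)
$O{\left(S \right)} = S^{2}$
$A{\left(P,B \right)} = \frac{8}{-5 + P}$
$- 18 A{\left(O{\left(2 \right)},s \right)} = - 18 \frac{8}{-5 + 2^{2}} = - 18 \frac{8}{-5 + 4} = - 18 \frac{8}{-1} = - 18 \cdot 8 \left(-1\right) = \left(-18\right) \left(-8\right) = 144$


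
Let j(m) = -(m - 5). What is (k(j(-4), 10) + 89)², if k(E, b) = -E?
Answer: 6400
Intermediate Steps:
j(m) = 5 - m (j(m) = -(-5 + m) = 5 - m)
(k(j(-4), 10) + 89)² = (-(5 - 1*(-4)) + 89)² = (-(5 + 4) + 89)² = (-1*9 + 89)² = (-9 + 89)² = 80² = 6400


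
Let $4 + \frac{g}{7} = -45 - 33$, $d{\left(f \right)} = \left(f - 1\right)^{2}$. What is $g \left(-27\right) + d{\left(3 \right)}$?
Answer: $15502$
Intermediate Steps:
$d{\left(f \right)} = \left(-1 + f\right)^{2}$
$g = -574$ ($g = -28 + 7 \left(-45 - 33\right) = -28 + 7 \left(-78\right) = -28 - 546 = -574$)
$g \left(-27\right) + d{\left(3 \right)} = \left(-574\right) \left(-27\right) + \left(-1 + 3\right)^{2} = 15498 + 2^{2} = 15498 + 4 = 15502$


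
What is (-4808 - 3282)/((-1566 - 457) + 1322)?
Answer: 8090/701 ≈ 11.541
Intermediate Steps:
(-4808 - 3282)/((-1566 - 457) + 1322) = -8090/(-2023 + 1322) = -8090/(-701) = -8090*(-1/701) = 8090/701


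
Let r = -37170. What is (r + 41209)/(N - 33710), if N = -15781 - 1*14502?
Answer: -4039/63993 ≈ -0.063116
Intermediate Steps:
N = -30283 (N = -15781 - 14502 = -30283)
(r + 41209)/(N - 33710) = (-37170 + 41209)/(-30283 - 33710) = 4039/(-63993) = 4039*(-1/63993) = -4039/63993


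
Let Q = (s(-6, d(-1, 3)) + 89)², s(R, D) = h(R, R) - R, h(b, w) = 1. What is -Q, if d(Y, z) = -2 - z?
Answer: -9216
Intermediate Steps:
s(R, D) = 1 - R
Q = 9216 (Q = ((1 - 1*(-6)) + 89)² = ((1 + 6) + 89)² = (7 + 89)² = 96² = 9216)
-Q = -1*9216 = -9216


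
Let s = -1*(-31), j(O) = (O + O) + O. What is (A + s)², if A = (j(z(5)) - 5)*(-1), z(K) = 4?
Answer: 576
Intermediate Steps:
j(O) = 3*O (j(O) = 2*O + O = 3*O)
A = -7 (A = (3*4 - 5)*(-1) = (12 - 5)*(-1) = 7*(-1) = -7)
s = 31
(A + s)² = (-7 + 31)² = 24² = 576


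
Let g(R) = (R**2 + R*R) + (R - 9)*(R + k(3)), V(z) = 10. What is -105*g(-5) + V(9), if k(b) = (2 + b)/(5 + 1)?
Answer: -11365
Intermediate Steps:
k(b) = 1/3 + b/6 (k(b) = (2 + b)/6 = (2 + b)*(1/6) = 1/3 + b/6)
g(R) = 2*R**2 + (-9 + R)*(5/6 + R) (g(R) = (R**2 + R*R) + (R - 9)*(R + (1/3 + (1/6)*3)) = (R**2 + R**2) + (-9 + R)*(R + (1/3 + 1/2)) = 2*R**2 + (-9 + R)*(R + 5/6) = 2*R**2 + (-9 + R)*(5/6 + R))
-105*g(-5) + V(9) = -105*(-15/2 + 3*(-5)**2 - 49/6*(-5)) + 10 = -105*(-15/2 + 3*25 + 245/6) + 10 = -105*(-15/2 + 75 + 245/6) + 10 = -105*325/3 + 10 = -11375 + 10 = -11365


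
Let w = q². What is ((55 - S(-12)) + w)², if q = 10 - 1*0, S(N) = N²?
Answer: 121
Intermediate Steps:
q = 10 (q = 10 + 0 = 10)
w = 100 (w = 10² = 100)
((55 - S(-12)) + w)² = ((55 - 1*(-12)²) + 100)² = ((55 - 1*144) + 100)² = ((55 - 144) + 100)² = (-89 + 100)² = 11² = 121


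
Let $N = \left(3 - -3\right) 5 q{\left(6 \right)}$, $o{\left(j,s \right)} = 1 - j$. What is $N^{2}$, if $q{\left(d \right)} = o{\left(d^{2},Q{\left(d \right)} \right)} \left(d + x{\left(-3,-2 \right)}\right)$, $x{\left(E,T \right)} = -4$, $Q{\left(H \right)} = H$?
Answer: $4410000$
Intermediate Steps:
$q{\left(d \right)} = \left(1 - d^{2}\right) \left(-4 + d\right)$ ($q{\left(d \right)} = \left(1 - d^{2}\right) \left(d - 4\right) = \left(1 - d^{2}\right) \left(-4 + d\right)$)
$N = -2100$ ($N = \left(3 - -3\right) 5 \left(- \left(-1 + 6^{2}\right) \left(-4 + 6\right)\right) = \left(3 + 3\right) 5 \left(\left(-1\right) \left(-1 + 36\right) 2\right) = 6 \cdot 5 \left(\left(-1\right) 35 \cdot 2\right) = 30 \left(-70\right) = -2100$)
$N^{2} = \left(-2100\right)^{2} = 4410000$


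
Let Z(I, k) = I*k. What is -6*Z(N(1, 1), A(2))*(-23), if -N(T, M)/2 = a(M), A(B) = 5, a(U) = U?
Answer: -1380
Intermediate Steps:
N(T, M) = -2*M
-6*Z(N(1, 1), A(2))*(-23) = -6*(-2*1)*5*(-23) = -(-12)*5*(-23) = -6*(-10)*(-23) = 60*(-23) = -1380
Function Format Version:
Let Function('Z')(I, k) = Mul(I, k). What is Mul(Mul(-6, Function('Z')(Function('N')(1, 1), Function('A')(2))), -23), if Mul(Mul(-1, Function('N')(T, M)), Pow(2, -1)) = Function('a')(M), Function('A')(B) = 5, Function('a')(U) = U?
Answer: -1380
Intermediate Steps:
Function('N')(T, M) = Mul(-2, M)
Mul(Mul(-6, Function('Z')(Function('N')(1, 1), Function('A')(2))), -23) = Mul(Mul(-6, Mul(Mul(-2, 1), 5)), -23) = Mul(Mul(-6, Mul(-2, 5)), -23) = Mul(Mul(-6, -10), -23) = Mul(60, -23) = -1380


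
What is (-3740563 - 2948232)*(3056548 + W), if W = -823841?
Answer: -14934119418065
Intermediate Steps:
(-3740563 - 2948232)*(3056548 + W) = (-3740563 - 2948232)*(3056548 - 823841) = -6688795*2232707 = -14934119418065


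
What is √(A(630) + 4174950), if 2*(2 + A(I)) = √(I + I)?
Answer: √(4174948 + 3*√35) ≈ 2043.3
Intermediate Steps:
A(I) = -2 + √2*√I/2 (A(I) = -2 + √(I + I)/2 = -2 + √(2*I)/2 = -2 + (√2*√I)/2 = -2 + √2*√I/2)
√(A(630) + 4174950) = √((-2 + √2*√630/2) + 4174950) = √((-2 + √2*(3*√70)/2) + 4174950) = √((-2 + 3*√35) + 4174950) = √(4174948 + 3*√35)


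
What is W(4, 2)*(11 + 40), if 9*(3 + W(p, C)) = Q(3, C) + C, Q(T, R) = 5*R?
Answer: -85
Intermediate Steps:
W(p, C) = -3 + 2*C/3 (W(p, C) = -3 + (5*C + C)/9 = -3 + (6*C)/9 = -3 + 2*C/3)
W(4, 2)*(11 + 40) = (-3 + (⅔)*2)*(11 + 40) = (-3 + 4/3)*51 = -5/3*51 = -85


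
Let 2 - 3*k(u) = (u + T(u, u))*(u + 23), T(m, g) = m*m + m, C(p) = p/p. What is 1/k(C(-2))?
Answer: -3/70 ≈ -0.042857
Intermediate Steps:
C(p) = 1
T(m, g) = m + m**2 (T(m, g) = m**2 + m = m + m**2)
k(u) = 2/3 - (23 + u)*(u + u*(1 + u))/3 (k(u) = 2/3 - (u + u*(1 + u))*(u + 23)/3 = 2/3 - (u + u*(1 + u))*(23 + u)/3 = 2/3 - (23 + u)*(u + u*(1 + u))/3)
1/k(C(-2)) = 1/(2/3 - 46/3*1 - 25/3*1**2 - 1/3*1**3) = 1/(2/3 - 46/3 - 25/3*1 - 1/3*1) = 1/(2/3 - 46/3 - 25/3 - 1/3) = 1/(-70/3) = -3/70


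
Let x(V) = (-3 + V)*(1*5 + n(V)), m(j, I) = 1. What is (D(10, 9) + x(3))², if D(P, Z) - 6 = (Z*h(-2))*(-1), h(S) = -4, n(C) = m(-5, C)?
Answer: 1764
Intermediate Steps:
n(C) = 1
x(V) = -18 + 6*V (x(V) = (-3 + V)*(1*5 + 1) = (-3 + V)*(5 + 1) = (-3 + V)*6 = -18 + 6*V)
D(P, Z) = 6 + 4*Z (D(P, Z) = 6 + (Z*(-4))*(-1) = 6 - 4*Z*(-1) = 6 + 4*Z)
(D(10, 9) + x(3))² = ((6 + 4*9) + (-18 + 6*3))² = ((6 + 36) + (-18 + 18))² = (42 + 0)² = 42² = 1764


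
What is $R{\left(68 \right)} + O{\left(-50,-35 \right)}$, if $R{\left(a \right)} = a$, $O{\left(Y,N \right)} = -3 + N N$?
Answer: $1290$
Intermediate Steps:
$O{\left(Y,N \right)} = -3 + N^{2}$
$R{\left(68 \right)} + O{\left(-50,-35 \right)} = 68 - \left(3 - \left(-35\right)^{2}\right) = 68 + \left(-3 + 1225\right) = 68 + 1222 = 1290$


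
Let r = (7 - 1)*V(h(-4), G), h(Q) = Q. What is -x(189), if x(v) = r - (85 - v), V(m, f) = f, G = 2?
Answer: -116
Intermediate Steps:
r = 12 (r = (7 - 1)*2 = 6*2 = 12)
x(v) = -73 + v (x(v) = 12 - (85 - v) = 12 + (-85 + v) = -73 + v)
-x(189) = -(-73 + 189) = -1*116 = -116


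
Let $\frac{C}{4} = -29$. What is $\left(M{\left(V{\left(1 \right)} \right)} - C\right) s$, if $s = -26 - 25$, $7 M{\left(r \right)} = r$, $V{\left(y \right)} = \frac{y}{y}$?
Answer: $- \frac{41463}{7} \approx -5923.3$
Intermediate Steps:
$V{\left(y \right)} = 1$
$M{\left(r \right)} = \frac{r}{7}$
$C = -116$ ($C = 4 \left(-29\right) = -116$)
$s = -51$
$\left(M{\left(V{\left(1 \right)} \right)} - C\right) s = \left(\frac{1}{7} \cdot 1 - -116\right) \left(-51\right) = \left(\frac{1}{7} + 116\right) \left(-51\right) = \frac{813}{7} \left(-51\right) = - \frac{41463}{7}$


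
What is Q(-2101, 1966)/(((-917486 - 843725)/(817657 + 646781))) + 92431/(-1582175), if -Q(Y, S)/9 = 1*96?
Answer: 2001722783955659/2786544013925 ≈ 718.35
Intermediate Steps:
Q(Y, S) = -864 (Q(Y, S) = -9*96 = -864)
Q(-2101, 1966)/(((-917486 - 843725)/(817657 + 646781))) + 92431/(-1582175) = -864*(817657 + 646781)/(-917486 - 843725) + 92431/(-1582175) = -864/((-1761211/1464438)) + 92431*(-1/1582175) = -864/((-1761211*1/1464438)) - 92431/1582175 = -864/(-1761211/1464438) - 92431/1582175 = -864*(-1464438/1761211) - 92431/1582175 = 1265274432/1761211 - 92431/1582175 = 2001722783955659/2786544013925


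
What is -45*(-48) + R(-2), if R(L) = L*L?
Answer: 2164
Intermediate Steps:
R(L) = L**2
-45*(-48) + R(-2) = -45*(-48) + (-2)**2 = 2160 + 4 = 2164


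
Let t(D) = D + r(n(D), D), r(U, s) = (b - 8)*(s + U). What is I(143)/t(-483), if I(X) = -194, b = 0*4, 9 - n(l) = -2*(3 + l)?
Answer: -194/10989 ≈ -0.017654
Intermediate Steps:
n(l) = 15 + 2*l (n(l) = 9 - (-2)*(3 + l) = 9 - (-6 - 2*l) = 9 + (6 + 2*l) = 15 + 2*l)
b = 0
r(U, s) = -8*U - 8*s (r(U, s) = (0 - 8)*(s + U) = -8*(U + s) = -8*U - 8*s)
t(D) = -120 - 23*D (t(D) = D + (-8*(15 + 2*D) - 8*D) = D + ((-120 - 16*D) - 8*D) = D + (-120 - 24*D) = -120 - 23*D)
I(143)/t(-483) = -194/(-120 - 23*(-483)) = -194/(-120 + 11109) = -194/10989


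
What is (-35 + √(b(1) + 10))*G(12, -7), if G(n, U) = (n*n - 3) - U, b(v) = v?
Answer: -5180 + 148*√11 ≈ -4689.1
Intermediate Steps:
G(n, U) = -3 + n² - U (G(n, U) = (n² - 3) - U = (-3 + n²) - U = -3 + n² - U)
(-35 + √(b(1) + 10))*G(12, -7) = (-35 + √(1 + 10))*(-3 + 12² - 1*(-7)) = (-35 + √11)*(-3 + 144 + 7) = (-35 + √11)*148 = -5180 + 148*√11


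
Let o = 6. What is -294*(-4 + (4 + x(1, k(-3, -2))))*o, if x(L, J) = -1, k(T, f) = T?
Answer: 1764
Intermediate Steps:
-294*(-4 + (4 + x(1, k(-3, -2))))*o = -294*(-4 + (4 - 1))*6 = -294*(-4 + 3)*6 = -(-294)*6 = -294*(-6) = 1764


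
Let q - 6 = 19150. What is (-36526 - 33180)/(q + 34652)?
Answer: -34853/26904 ≈ -1.2955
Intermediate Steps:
q = 19156 (q = 6 + 19150 = 19156)
(-36526 - 33180)/(q + 34652) = (-36526 - 33180)/(19156 + 34652) = -69706/53808 = -69706*1/53808 = -34853/26904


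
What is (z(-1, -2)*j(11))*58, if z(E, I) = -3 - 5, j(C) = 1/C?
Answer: -464/11 ≈ -42.182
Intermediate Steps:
z(E, I) = -8
(z(-1, -2)*j(11))*58 = -8/11*58 = -464/11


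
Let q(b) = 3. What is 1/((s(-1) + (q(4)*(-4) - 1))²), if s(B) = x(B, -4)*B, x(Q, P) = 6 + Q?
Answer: 1/324 ≈ 0.0030864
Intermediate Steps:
s(B) = B*(6 + B) (s(B) = (6 + B)*B = B*(6 + B))
1/((s(-1) + (q(4)*(-4) - 1))²) = 1/((-(6 - 1) + (3*(-4) - 1))²) = 1/((-1*5 + (-12 - 1))²) = 1/((-5 - 13)²) = 1/((-18)²) = 1/324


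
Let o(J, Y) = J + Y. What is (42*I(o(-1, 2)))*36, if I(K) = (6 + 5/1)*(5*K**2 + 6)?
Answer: 182952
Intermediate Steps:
I(K) = 66 + 55*K**2 (I(K) = (6 + 5*1)*(6 + 5*K**2) = (6 + 5)*(6 + 5*K**2) = 11*(6 + 5*K**2) = 66 + 55*K**2)
(42*I(o(-1, 2)))*36 = (42*(66 + 55*(-1 + 2)**2))*36 = (42*(66 + 55*1**2))*36 = (42*(66 + 55*1))*36 = (42*(66 + 55))*36 = (42*121)*36 = 5082*36 = 182952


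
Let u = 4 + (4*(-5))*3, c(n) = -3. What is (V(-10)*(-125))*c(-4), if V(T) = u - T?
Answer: -17250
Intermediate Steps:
u = -56 (u = 4 - 20*3 = 4 - 60 = -56)
V(T) = -56 - T
(V(-10)*(-125))*c(-4) = ((-56 - 1*(-10))*(-125))*(-3) = ((-56 + 10)*(-125))*(-3) = -46*(-125)*(-3) = 5750*(-3) = -17250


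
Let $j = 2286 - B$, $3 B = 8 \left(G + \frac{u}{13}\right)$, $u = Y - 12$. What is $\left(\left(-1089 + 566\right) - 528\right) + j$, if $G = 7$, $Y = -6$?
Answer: $\frac{47581}{39} \approx 1220.0$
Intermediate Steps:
$u = -18$ ($u = -6 - 12 = -18$)
$B = \frac{584}{39}$ ($B = \frac{8 \left(7 - \frac{18}{13}\right)}{3} = \frac{8 \cdot \frac{73}{13}}{3} = \frac{1}{3} \cdot \frac{584}{13} = \frac{584}{39} \approx 14.974$)
$j = \frac{88570}{39}$ ($j = 2286 - \frac{584}{39} = \frac{88570}{39} \approx 2271.0$)
$\left(\left(-1089 + 566\right) - 528\right) + j = \left(\left(-1089 + 566\right) - 528\right) + \frac{88570}{39} = \left(-523 - 528\right) + \frac{88570}{39} = -1051 + \frac{88570}{39} = \frac{47581}{39}$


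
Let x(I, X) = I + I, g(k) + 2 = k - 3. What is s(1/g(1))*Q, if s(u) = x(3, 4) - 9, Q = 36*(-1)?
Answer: 108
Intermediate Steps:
g(k) = -5 + k (g(k) = -2 + (k - 3) = -2 + (-3 + k) = -5 + k)
x(I, X) = 2*I
Q = -36
s(u) = -3 (s(u) = 2*3 - 9 = 6 - 9 = -3)
s(1/g(1))*Q = -3*(-36) = 108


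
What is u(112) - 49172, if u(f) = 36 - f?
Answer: -49248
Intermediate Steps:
u(112) - 49172 = (36 - 1*112) - 49172 = (36 - 112) - 49172 = -76 - 49172 = -49248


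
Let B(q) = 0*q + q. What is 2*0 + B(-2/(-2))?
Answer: 1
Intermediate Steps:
B(q) = q (B(q) = 0 + q = q)
2*0 + B(-2/(-2)) = 2*0 - 2/(-2) = 0 - 2*(-1/2) = 0 + 1 = 1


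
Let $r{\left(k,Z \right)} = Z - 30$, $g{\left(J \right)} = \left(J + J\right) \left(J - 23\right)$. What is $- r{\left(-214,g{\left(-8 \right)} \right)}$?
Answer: $-466$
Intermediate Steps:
$g{\left(J \right)} = 2 J \left(-23 + J\right)$
$r{\left(k,Z \right)} = -30 + Z$ ($r{\left(k,Z \right)} = Z - 30 = -30 + Z$)
$- r{\left(-214,g{\left(-8 \right)} \right)} = - (-30 + 2 \left(-8\right) \left(-23 - 8\right)) = - (-30 + 2 \left(-8\right) \left(-31\right)) = - (-30 + 496) = \left(-1\right) 466 = -466$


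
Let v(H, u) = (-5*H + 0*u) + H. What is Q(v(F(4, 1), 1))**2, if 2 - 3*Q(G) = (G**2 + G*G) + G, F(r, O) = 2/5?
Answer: 1444/5625 ≈ 0.25671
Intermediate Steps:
F(r, O) = 2/5 (F(r, O) = 2*(1/5) = 2/5)
v(H, u) = -4*H (v(H, u) = (-5*H + 0) + H = -5*H + H = -4*H)
Q(G) = 2/3 - 2*G**2/3 - G/3 (Q(G) = 2/3 - ((G**2 + G*G) + G)/3 = 2/3 - ((G**2 + G**2) + G)/3 = 2/3 - (2*G**2 + G)/3 = 2/3 - (G + 2*G**2)/3 = 2/3 + (-2*G**2/3 - G/3) = 2/3 - 2*G**2/3 - G/3)
Q(v(F(4, 1), 1))**2 = (2/3 - 2*(-4*2/5)**2/3 - (-4)*2/(3*5))**2 = (2/3 - 2*(-8/5)**2/3 - 1/3*(-8/5))**2 = (2/3 - 2/3*64/25 + 8/15)**2 = (2/3 - 128/75 + 8/15)**2 = (-38/75)**2 = 1444/5625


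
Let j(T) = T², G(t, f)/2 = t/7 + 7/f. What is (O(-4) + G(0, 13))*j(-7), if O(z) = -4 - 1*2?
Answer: -3136/13 ≈ -241.23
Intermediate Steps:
G(t, f) = 14/f + 2*t/7 (G(t, f) = 2*(t/7 + 7/f) = 2*(7/f + t/7) = 14/f + 2*t/7)
O(z) = -6 (O(z) = -4 - 2 = -6)
(O(-4) + G(0, 13))*j(-7) = (-6 + (14/13 + (2/7)*0))*(-7)² = (-6 + (14*(1/13) + 0))*49 = (-6 + (14/13 + 0))*49 = (-6 + 14/13)*49 = -64/13*49 = -3136/13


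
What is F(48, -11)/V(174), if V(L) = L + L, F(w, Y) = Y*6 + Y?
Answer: -77/348 ≈ -0.22126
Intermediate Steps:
F(w, Y) = 7*Y (F(w, Y) = 6*Y + Y = 7*Y)
V(L) = 2*L
F(48, -11)/V(174) = (7*(-11))/((2*174)) = -77/348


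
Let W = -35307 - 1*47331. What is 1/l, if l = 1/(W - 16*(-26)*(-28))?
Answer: -94286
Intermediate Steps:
W = -82638 (W = -35307 - 47331 = -82638)
l = -1/94286 (l = 1/(-82638 - 16*(-26)*(-28)) = 1/(-82638 + 416*(-28)) = 1/(-82638 - 11648) = 1/(-94286) = -1/94286 ≈ -1.0606e-5)
1/l = 1/(-1/94286) = -94286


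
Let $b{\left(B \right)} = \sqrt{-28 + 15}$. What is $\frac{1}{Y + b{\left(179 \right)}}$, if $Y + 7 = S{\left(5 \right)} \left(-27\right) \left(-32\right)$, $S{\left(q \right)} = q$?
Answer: $\frac{4313}{18601982} - \frac{i \sqrt{13}}{18601982} \approx 0.00023186 - 1.9383 \cdot 10^{-7} i$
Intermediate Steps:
$b{\left(B \right)} = i \sqrt{13}$ ($b{\left(B \right)} = \sqrt{-13} = i \sqrt{13}$)
$Y = 4313$ ($Y = -7 + 5 \left(-27\right) \left(-32\right) = -7 - -4320 = -7 + 4320 = 4313$)
$\frac{1}{Y + b{\left(179 \right)}} = \frac{1}{4313 + i \sqrt{13}}$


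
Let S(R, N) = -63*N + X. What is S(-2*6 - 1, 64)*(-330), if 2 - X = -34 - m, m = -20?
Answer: 1325280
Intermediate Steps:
X = 16 (X = 2 - (-34 - 1*(-20)) = 2 - (-34 + 20) = 2 - 1*(-14) = 2 + 14 = 16)
S(R, N) = 16 - 63*N (S(R, N) = -63*N + 16 = 16 - 63*N)
S(-2*6 - 1, 64)*(-330) = (16 - 63*64)*(-330) = (16 - 4032)*(-330) = -4016*(-330) = 1325280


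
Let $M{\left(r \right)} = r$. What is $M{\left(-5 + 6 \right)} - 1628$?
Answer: $-1627$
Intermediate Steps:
$M{\left(-5 + 6 \right)} - 1628 = \left(-5 + 6\right) - 1628 = 1 - 1628 = -1627$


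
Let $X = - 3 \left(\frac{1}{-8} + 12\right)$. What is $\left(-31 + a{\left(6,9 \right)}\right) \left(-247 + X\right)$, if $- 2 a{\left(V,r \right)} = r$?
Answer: $\frac{160531}{16} \approx 10033.0$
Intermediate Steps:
$X = - \frac{285}{8}$ ($X = - 3 \left(- \frac{1}{8} + 12\right) = \left(-3\right) \frac{95}{8} = - \frac{285}{8} \approx -35.625$)
$a{\left(V,r \right)} = - \frac{r}{2}$
$\left(-31 + a{\left(6,9 \right)}\right) \left(-247 + X\right) = \left(-31 - \frac{9}{2}\right) \left(-247 - \frac{285}{8}\right) = \left(-31 - \frac{9}{2}\right) \left(- \frac{2261}{8}\right) = \left(- \frac{71}{2}\right) \left(- \frac{2261}{8}\right) = \frac{160531}{16}$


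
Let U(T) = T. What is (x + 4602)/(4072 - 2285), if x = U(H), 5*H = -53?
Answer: 22957/8935 ≈ 2.5693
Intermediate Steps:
H = -53/5 (H = (1/5)*(-53) = -53/5 ≈ -10.600)
x = -53/5 ≈ -10.600
(x + 4602)/(4072 - 2285) = (-53/5 + 4602)/(4072 - 2285) = (22957/5)/1787 = (22957/5)*(1/1787) = 22957/8935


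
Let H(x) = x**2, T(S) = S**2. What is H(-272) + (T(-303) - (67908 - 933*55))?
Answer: 149200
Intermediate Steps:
H(-272) + (T(-303) - (67908 - 933*55)) = (-272)**2 + ((-303)**2 - (67908 - 933*55)) = 73984 + (91809 - (67908 - 1*51315)) = 73984 + (91809 - (67908 - 51315)) = 73984 + (91809 - 1*16593) = 73984 + (91809 - 16593) = 73984 + 75216 = 149200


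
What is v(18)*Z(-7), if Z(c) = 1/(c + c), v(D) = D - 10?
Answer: -4/7 ≈ -0.57143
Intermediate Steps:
v(D) = -10 + D
Z(c) = 1/(2*c)
v(18)*Z(-7) = (-10 + 18)*((½)/(-7)) = 8*((½)*(-⅐)) = 8*(-1/14) = -4/7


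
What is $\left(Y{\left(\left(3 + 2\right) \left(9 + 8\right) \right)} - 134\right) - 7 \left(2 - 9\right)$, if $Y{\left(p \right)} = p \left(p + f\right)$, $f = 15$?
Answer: $8415$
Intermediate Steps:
$Y{\left(p \right)} = p \left(15 + p\right)$ ($Y{\left(p \right)} = p \left(p + 15\right) = p \left(15 + p\right)$)
$\left(Y{\left(\left(3 + 2\right) \left(9 + 8\right) \right)} - 134\right) - 7 \left(2 - 9\right) = \left(\left(3 + 2\right) \left(9 + 8\right) \left(15 + \left(3 + 2\right) \left(9 + 8\right)\right) - 134\right) - 7 \left(2 - 9\right) = \left(5 \cdot 17 \left(15 + 5 \cdot 17\right) - 134\right) - -49 = \left(85 \left(15 + 85\right) - 134\right) + 49 = \left(85 \cdot 100 - 134\right) + 49 = \left(8500 - 134\right) + 49 = 8366 + 49 = 8415$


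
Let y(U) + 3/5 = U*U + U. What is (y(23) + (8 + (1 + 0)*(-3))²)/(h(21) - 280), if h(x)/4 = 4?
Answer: -131/60 ≈ -2.1833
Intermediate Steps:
h(x) = 16 (h(x) = 4*4 = 16)
y(U) = -⅗ + U + U² (y(U) = -⅗ + (U*U + U) = -⅗ + (U² + U) = -⅗ + (U + U²) = -⅗ + U + U²)
(y(23) + (8 + (1 + 0)*(-3))²)/(h(21) - 280) = ((-⅗ + 23 + 23²) + (8 + (1 + 0)*(-3))²)/(16 - 280) = ((-⅗ + 23 + 529) + (8 + 1*(-3))²)/(-264) = (2757/5 + (8 - 3)²)*(-1/264) = (2757/5 + 5²)*(-1/264) = (2757/5 + 25)*(-1/264) = (2882/5)*(-1/264) = -131/60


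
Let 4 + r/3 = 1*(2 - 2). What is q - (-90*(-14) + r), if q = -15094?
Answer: -16342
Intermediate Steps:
r = -12 (r = -12 + 3*(1*(2 - 2)) = -12 + 3*(1*0) = -12 + 3*0 = -12 + 0 = -12)
q - (-90*(-14) + r) = -15094 - (-90*(-14) - 12) = -15094 - (1260 - 12) = -15094 - 1*1248 = -15094 - 1248 = -16342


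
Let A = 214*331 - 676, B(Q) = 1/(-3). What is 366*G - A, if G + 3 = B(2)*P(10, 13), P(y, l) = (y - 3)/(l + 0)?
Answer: -927182/13 ≈ -71322.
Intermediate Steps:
P(y, l) = (-3 + y)/l
B(Q) = -1/3
G = -124/39 (G = -3 - (-3 + 10)/(3*13) = -3 - 7/39 = -124/39 ≈ -3.1795)
A = 70158 (A = 70834 - 676 = 70158)
366*G - A = 366*(-124/39) - 1*70158 = -15128/13 - 70158 = -927182/13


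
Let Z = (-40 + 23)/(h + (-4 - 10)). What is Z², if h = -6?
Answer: 289/400 ≈ 0.72250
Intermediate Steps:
Z = 17/20 (Z = (-40 + 23)/(-6 + (-4 - 10)) = -17/(-6 - 14) = -17/(-20) = -17*(-1/20) = 17/20 ≈ 0.85000)
Z² = (17/20)² = 289/400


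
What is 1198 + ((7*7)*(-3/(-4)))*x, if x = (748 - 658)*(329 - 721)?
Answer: -1295342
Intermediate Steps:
x = -35280 (x = 90*(-392) = -35280)
1198 + ((7*7)*(-3/(-4)))*x = 1198 + ((7*7)*(-3/(-4)))*(-35280) = 1198 + (49*(-3*(-¼)))*(-35280) = 1198 + (49*(¾))*(-35280) = 1198 + (147/4)*(-35280) = 1198 - 1296540 = -1295342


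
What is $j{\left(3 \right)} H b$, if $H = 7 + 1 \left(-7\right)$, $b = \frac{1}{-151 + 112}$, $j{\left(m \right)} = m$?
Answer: $0$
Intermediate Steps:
$b = - \frac{1}{39}$ ($b = \frac{1}{-39} = - \frac{1}{39} \approx -0.025641$)
$H = 0$ ($H = 7 - 7 = 0$)
$j{\left(3 \right)} H b = 3 \cdot 0 \left(- \frac{1}{39}\right) = 0 \left(- \frac{1}{39}\right) = 0$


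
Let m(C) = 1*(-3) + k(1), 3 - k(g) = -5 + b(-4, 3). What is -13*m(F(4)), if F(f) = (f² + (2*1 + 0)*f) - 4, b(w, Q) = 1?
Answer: -52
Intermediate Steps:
k(g) = 7 (k(g) = 3 - (-5 + 1) = 3 - 1*(-4) = 3 + 4 = 7)
F(f) = -4 + f² + 2*f (F(f) = (f² + (2 + 0)*f) - 4 = (f² + 2*f) - 4 = -4 + f² + 2*f)
m(C) = 4 (m(C) = 1*(-3) + 7 = -3 + 7 = 4)
-13*m(F(4)) = -13*4 = -52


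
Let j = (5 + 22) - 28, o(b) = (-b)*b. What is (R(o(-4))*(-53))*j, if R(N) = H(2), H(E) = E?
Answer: 106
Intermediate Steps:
o(b) = -b**2
R(N) = 2
j = -1 (j = 27 - 28 = -1)
(R(o(-4))*(-53))*j = (2*(-53))*(-1) = -106*(-1) = 106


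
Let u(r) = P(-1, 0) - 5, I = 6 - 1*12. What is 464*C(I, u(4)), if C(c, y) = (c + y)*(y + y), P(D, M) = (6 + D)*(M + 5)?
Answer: 259840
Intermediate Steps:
P(D, M) = (5 + M)*(6 + D) (P(D, M) = (6 + D)*(5 + M) = (5 + M)*(6 + D))
I = -6 (I = 6 - 12 = -6)
u(r) = 20 (u(r) = (30 + 5*(-1) + 6*0 - 1*0) - 5 = (30 - 5 + 0 + 0) - 5 = 25 - 5 = 20)
C(c, y) = 2*y*(c + y) (C(c, y) = (c + y)*(2*y) = 2*y*(c + y))
464*C(I, u(4)) = 464*(2*20*(-6 + 20)) = 464*(2*20*14) = 464*560 = 259840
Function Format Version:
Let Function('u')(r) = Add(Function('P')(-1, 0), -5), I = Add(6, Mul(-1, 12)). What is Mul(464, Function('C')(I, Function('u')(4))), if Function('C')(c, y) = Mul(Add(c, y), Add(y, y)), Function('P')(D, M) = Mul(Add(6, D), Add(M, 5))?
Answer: 259840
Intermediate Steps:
Function('P')(D, M) = Mul(Add(5, M), Add(6, D)) (Function('P')(D, M) = Mul(Add(6, D), Add(5, M)) = Mul(Add(5, M), Add(6, D)))
I = -6 (I = Add(6, -12) = -6)
Function('u')(r) = 20 (Function('u')(r) = Add(Add(30, Mul(5, -1), Mul(6, 0), Mul(-1, 0)), -5) = Add(Add(30, -5, 0, 0), -5) = Add(25, -5) = 20)
Function('C')(c, y) = Mul(2, y, Add(c, y)) (Function('C')(c, y) = Mul(Add(c, y), Mul(2, y)) = Mul(2, y, Add(c, y)))
Mul(464, Function('C')(I, Function('u')(4))) = Mul(464, Mul(2, 20, Add(-6, 20))) = Mul(464, Mul(2, 20, 14)) = Mul(464, 560) = 259840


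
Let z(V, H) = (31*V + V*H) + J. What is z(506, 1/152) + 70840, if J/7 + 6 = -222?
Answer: 6454933/76 ≈ 84933.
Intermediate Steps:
J = -1596 (J = -42 + 7*(-222) = -42 - 1554 = -1596)
z(V, H) = -1596 + 31*V + H*V (z(V, H) = (31*V + V*H) - 1596 = (31*V + H*V) - 1596 = -1596 + 31*V + H*V)
z(506, 1/152) + 70840 = (-1596 + 31*506 + 506/152) + 70840 = (-1596 + 15686 + (1/152)*506) + 70840 = (-1596 + 15686 + 253/76) + 70840 = 1071093/76 + 70840 = 6454933/76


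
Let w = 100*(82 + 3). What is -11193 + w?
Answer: -2693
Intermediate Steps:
w = 8500 (w = 100*85 = 8500)
-11193 + w = -11193 + 8500 = -2693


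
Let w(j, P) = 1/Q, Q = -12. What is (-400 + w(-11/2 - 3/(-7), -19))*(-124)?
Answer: 148831/3 ≈ 49610.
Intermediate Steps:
w(j, P) = -1/12 (w(j, P) = 1/(-12) = -1/12)
(-400 + w(-11/2 - 3/(-7), -19))*(-124) = (-400 - 1/12)*(-124) = -4801/12*(-124) = 148831/3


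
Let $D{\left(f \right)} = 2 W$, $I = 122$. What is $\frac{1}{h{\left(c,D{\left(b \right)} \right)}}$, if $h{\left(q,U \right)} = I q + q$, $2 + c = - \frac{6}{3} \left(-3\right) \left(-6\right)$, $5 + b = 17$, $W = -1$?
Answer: $- \frac{1}{4674} \approx -0.00021395$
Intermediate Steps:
$b = 12$ ($b = -5 + 17 = 12$)
$D{\left(f \right)} = -2$ ($D{\left(f \right)} = 2 \left(-1\right) = -2$)
$c = -38$ ($c = -2 + - \frac{6}{3} \left(-3\right) \left(-6\right) = -2 + \left(-6\right) \frac{1}{3} \left(-3\right) \left(-6\right) = -2 + \left(-2\right) \left(-3\right) \left(-6\right) = -2 + 6 \left(-6\right) = -2 - 36 = -38$)
$h{\left(q,U \right)} = 123 q$ ($h{\left(q,U \right)} = 122 q + q = 123 q$)
$\frac{1}{h{\left(c,D{\left(b \right)} \right)}} = \frac{1}{123 \left(-38\right)} = \frac{1}{-4674} = - \frac{1}{4674}$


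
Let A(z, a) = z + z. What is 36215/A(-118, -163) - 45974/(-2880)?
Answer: -11681167/84960 ≈ -137.49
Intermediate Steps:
A(z, a) = 2*z
36215/A(-118, -163) - 45974/(-2880) = 36215/((2*(-118))) - 45974/(-2880) = 36215/(-236) - 45974*(-1/2880) = 36215*(-1/236) + 22987/1440 = -36215/236 + 22987/1440 = -11681167/84960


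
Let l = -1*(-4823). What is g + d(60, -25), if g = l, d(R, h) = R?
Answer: 4883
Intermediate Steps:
l = 4823
g = 4823
g + d(60, -25) = 4823 + 60 = 4883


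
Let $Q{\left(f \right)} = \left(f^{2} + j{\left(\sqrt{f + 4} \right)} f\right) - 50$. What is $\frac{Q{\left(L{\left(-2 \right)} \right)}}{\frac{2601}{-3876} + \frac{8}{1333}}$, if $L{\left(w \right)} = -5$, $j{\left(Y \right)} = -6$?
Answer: $- \frac{101308}{13475} \approx -7.5182$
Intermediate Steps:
$Q{\left(f \right)} = -50 + f^{2} - 6 f$ ($Q{\left(f \right)} = \left(f^{2} - 6 f\right) - 50 = -50 + f^{2} - 6 f$)
$\frac{Q{\left(L{\left(-2 \right)} \right)}}{\frac{2601}{-3876} + \frac{8}{1333}} = \frac{-50 + \left(-5\right)^{2} - -30}{\frac{2601}{-3876} + \frac{8}{1333}} = \frac{-50 + 25 + 30}{2601 \left(- \frac{1}{3876}\right) + 8 \cdot \frac{1}{1333}} = \frac{5}{- \frac{51}{76} + \frac{8}{1333}} = \frac{5}{- \frac{67375}{101308}} = 5 \left(- \frac{101308}{67375}\right) = - \frac{101308}{13475}$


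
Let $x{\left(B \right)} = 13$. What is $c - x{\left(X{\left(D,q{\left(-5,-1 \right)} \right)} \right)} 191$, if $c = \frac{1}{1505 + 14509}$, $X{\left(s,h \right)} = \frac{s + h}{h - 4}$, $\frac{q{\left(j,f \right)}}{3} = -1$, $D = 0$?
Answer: $- \frac{39762761}{16014} \approx -2483.0$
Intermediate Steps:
$q{\left(j,f \right)} = -3$ ($q{\left(j,f \right)} = 3 \left(-1\right) = -3$)
$X{\left(s,h \right)} = \frac{h + s}{-4 + h}$
$c = \frac{1}{16014} \approx 6.2445 \cdot 10^{-5}$
$c - x{\left(X{\left(D,q{\left(-5,-1 \right)} \right)} \right)} 191 = \frac{1}{16014} - 13 \cdot 191 = \frac{1}{16014} - 2483 = - \frac{39762761}{16014}$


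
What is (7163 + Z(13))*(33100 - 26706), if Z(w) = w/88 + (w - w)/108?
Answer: 2015251329/44 ≈ 4.5801e+7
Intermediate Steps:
Z(w) = w/88 (Z(w) = w*(1/88) + 0*(1/108) = w/88 + 0 = w/88)
(7163 + Z(13))*(33100 - 26706) = (7163 + (1/88)*13)*(33100 - 26706) = (7163 + 13/88)*6394 = (630357/88)*6394 = 2015251329/44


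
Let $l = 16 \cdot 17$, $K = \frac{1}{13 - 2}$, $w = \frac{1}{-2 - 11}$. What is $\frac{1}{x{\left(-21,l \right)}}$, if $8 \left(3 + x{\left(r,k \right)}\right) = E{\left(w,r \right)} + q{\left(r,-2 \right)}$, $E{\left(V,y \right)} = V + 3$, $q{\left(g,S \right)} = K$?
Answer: $- \frac{1144}{3001} \approx -0.38121$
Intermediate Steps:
$w = - \frac{1}{13}$ ($w = \frac{1}{-13} = - \frac{1}{13} \approx -0.076923$)
$K = \frac{1}{11} \approx 0.090909$
$l = 272$
$q{\left(g,S \right)} = \frac{1}{11}$
$E{\left(V,y \right)} = 3 + V$
$x{\left(r,k \right)} = - \frac{3001}{1144}$ ($x{\left(r,k \right)} = -3 + \frac{\left(3 - \frac{1}{13}\right) + \frac{1}{11}}{8} = -3 + \frac{\frac{38}{13} + \frac{1}{11}}{8} = -3 + \frac{1}{8} \cdot \frac{431}{143} = -3 + \frac{431}{1144} = - \frac{3001}{1144}$)
$\frac{1}{x{\left(-21,l \right)}} = \frac{1}{- \frac{3001}{1144}} = - \frac{1144}{3001}$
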